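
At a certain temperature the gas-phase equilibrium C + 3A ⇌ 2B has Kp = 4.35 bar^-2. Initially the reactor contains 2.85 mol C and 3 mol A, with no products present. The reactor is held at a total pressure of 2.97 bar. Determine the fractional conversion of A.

X = 0.734

Basis: 3 mol A initially; let X = conversion of A. Extent ξ = X.
Moles: n_C = 2.85 − X; n_A = 3 − 3X; n_B = 2X.
Total moles n_T = 5.85 − 2X.
y_i = n_i/n_T, p_i = y_i·P. Kp = p_B^2 / (p_C p_A^3).
This yields a degree-4 equation in X; solving on (0,1), X = 0.734.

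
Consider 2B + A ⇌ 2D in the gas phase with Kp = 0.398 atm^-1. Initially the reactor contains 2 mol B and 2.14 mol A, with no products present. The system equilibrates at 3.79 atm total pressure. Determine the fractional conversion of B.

X = 0.454

Let X = conversion of B (basis 2 mol B); extent of reaction ξ = X.
Mole table: n_B = 2 − 2X; n_A = 2.14 − X; n_D = 2X.
Total moles n_T = 4.14 − X.
y_i = n_i/n_T, p_i = y_i·P. Kp = p_D^2 / (p_B^2 p_A).
Setting this equal to 0.398 atm^-1 and taking the physical root (0 < X < 1) gives X = 0.454.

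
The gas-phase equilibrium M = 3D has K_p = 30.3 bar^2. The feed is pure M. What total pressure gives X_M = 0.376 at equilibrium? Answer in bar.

P = 6.36 bar

Let X = conversion of M (basis 1 mol M); extent of reaction ξ = X.
Moles: n_M = 1 − X; n_D = 3X.
Summing: n_T = 1 + 2X.
K_p = p_D^3 / (p_M) with p_i = (n_i/n_T)·P.
At X = 0.376: the mole-fraction product g(X) = Π y_i^ν_i = 0.7493. Since K_p = g(X)·P^{2}, P = (K_p/g)^(1/2) = (30.3/0.7493)^(1/2) = 6.36 bar.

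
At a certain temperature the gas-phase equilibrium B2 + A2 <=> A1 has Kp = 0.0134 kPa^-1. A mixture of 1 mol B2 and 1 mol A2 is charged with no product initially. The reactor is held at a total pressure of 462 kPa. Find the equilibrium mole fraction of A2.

y_A2 = 0.272

Basis: 1 mol B2 initially; let X = conversion of B2. Extent ξ = X.
At extent ξ: n_B2 = 1 − X; n_A2 = 1 − X; n_A1 = X.
n_T = Σnᵢ = 2 − X.
Mole fractions y_i = n_i/n_T; Kp = p_A1 / (p_B2 p_A2) with p_i = y_i·P.
This yields a degree-2 equation in X; solving on (0,1), X = 0.627.
Then n_A2 = 0.373, n_T = 1.37, so y_A2 = 0.272.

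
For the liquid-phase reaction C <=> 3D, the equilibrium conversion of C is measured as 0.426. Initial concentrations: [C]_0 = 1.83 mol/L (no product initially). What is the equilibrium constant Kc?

Let X = conversion of C.
Concentrations: [C] = 1.83 − 1.83X; [D] = 5.49X.
At X = 0.426: [C] = 1.05, [D] = 2.34.
Kc = [D]^3 / ([C]) = 12.2 (mol/L)^2.

Kc = 12.2 (mol/L)^2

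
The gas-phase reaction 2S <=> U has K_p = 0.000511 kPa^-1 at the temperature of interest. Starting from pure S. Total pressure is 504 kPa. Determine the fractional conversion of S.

Take 1 mol S as basis and let X be its fractional conversion, so ξ = 0.5X.
Moles: n_S = 1 − X; n_U = 0.5X.
n_T = Σnᵢ = 1 − 0.5X.
With p_i = (n_i/n_T)P, K_p = p_U / (p_S^2).
Equating to 0.000511 kPa^-1 and solving on 0 < X < 1: X = 0.298.

X = 0.298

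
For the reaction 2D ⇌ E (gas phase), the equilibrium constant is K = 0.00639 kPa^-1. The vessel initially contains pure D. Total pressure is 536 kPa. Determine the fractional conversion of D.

Basis: 1 mol D initially; let X = conversion of D. Extent ξ = 0.5X.
At extent ξ: n_D = 1 − X; n_E = 0.5X.
Summing: n_T = 1 − 0.5X.
Mole fractions y_i = n_i/n_T; K = p_E / (p_D^2) with p_i = y_i·P.
This yields a degree-2 equation in X; solving on (0,1), X = 0.739.

X = 0.739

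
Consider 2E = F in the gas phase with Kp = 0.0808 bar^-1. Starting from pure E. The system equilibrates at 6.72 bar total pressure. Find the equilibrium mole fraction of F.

y_F = 0.281

Basis: 1 mol E initially; let X = conversion of E. Extent ξ = 0.5X.
Mole table: n_E = 1 − X; n_F = 0.5X.
n_T = Σnᵢ = 1 − 0.5X.
Mole fractions y_i = n_i/n_T; Kp = p_F / (p_E^2) with p_i = y_i·P.
Equating to 0.0808 bar^-1 and solving on 0 < X < 1: X = 0.439.
Then n_F = 0.219, n_T = 0.781, so y_F = 0.281.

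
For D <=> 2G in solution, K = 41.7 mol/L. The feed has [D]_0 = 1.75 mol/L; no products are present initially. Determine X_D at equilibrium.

Let X = conversion of D; extent ξ = 1.75·X mol/L.
Concentrations: [D] = 1.75 − 1.75X; [G] = 3.5X.
K = [G]^2 / ([D]).
Setting equal to 41.7 and solving for X on (0,1) gives X = 0.872.

X = 0.872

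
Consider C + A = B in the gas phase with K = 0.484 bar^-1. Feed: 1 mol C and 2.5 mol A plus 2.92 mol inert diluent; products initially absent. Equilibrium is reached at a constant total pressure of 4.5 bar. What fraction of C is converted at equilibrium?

Take 1 mol C as basis and let X be its fractional conversion, so ξ = X.
Moles: n_C = 1 − X; n_A = 2.5 − X; n_B = X; n_I = 2.92 (inert).
Summing: n_T = 6.42 − X.
y_i = n_i/n_T, p_i = y_i·P. K = p_B / (p_C p_A).
Substituting and setting equal to 0.484 bar^-1 gives a polynomial in X; the root in (0,1) is X = 0.429.

X = 0.429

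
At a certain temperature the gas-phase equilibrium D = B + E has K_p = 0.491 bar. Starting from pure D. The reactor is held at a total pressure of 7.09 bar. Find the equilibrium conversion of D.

X = 0.254

Take 1 mol D as basis and let X be its fractional conversion, so ξ = X.
At extent ξ: n_D = 1 − X; n_B = X; n_E = X.
n_T = Σnᵢ = 1 + X.
y_i = n_i/n_T, p_i = y_i·P. K_p = p_B p_E / (p_D).
Substituting and setting equal to 0.491 bar gives a polynomial in X; the root in (0,1) is X = 0.254.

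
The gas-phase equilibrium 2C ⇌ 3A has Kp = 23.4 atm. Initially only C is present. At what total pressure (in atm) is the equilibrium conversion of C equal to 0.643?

Let X = conversion of C (basis 1 mol C); extent of reaction ξ = 0.5X.
Moles: n_C = 1 − X; n_A = 1.5X.
Summing: n_T = 1 + 0.5X.
Kp = p_A^3 / (p_C^2) with p_i = (n_i/n_T)·P.
At X = 0.643: the mole-fraction product g(X) = Π y_i^ν_i = 5.327. Since Kp = g(X)·P^{1}, P = (Kp/g)^(1/1) = (23.4/5.327)^(1/1) = 4.39 atm.

P = 4.39 atm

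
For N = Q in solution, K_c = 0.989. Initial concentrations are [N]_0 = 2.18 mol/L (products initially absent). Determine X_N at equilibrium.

X = 0.497

Let X = conversion of N; extent ξ = 2.18·X mol/L.
Concentrations: [N] = 2.18 − 2.18X; [Q] = 2.18X.
K_c = [Q] / ([N]).
This equals 0.989 at X = 0.497 (the root in 0 < X < 1).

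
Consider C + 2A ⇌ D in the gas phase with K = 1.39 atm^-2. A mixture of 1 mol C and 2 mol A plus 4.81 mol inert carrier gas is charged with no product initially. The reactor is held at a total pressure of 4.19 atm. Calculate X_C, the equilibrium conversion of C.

X = 0.410

Take 1 mol C as basis and let X be its fractional conversion, so ξ = X.
Mole table: n_C = 1 − X; n_A = 2 − 2X; n_D = X; n_I = 4.81 (inert).
Summing: n_T = 7.81 − 2X.
Mole fractions y_i = n_i/n_T; K = p_D / (p_C p_A^2) with p_i = y_i·P.
Equating to 1.39 atm^-2 and solving on 0 < X < 1: X = 0.410.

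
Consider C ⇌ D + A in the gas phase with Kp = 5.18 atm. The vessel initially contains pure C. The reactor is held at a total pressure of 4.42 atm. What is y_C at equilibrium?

y_C = 0.153

Let X = conversion of C (basis 1 mol C); extent of reaction ξ = X.
At extent ξ: n_C = 1 − X; n_D = X; n_A = X.
n_T = Σnᵢ = 1 + X.
With p_i = (n_i/n_T)P, Kp = p_D p_A / (p_C).
This yields a degree-2 equation in X; solving on (0,1), X = 0.735.
Then n_C = 0.265, n_T = 1.73, so y_C = 0.153.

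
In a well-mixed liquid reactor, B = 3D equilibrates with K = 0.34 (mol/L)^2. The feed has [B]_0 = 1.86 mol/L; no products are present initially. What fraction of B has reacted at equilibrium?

X = 0.146

Let X = conversion of B; extent ξ = 1.86·X mol/L.
Concentrations: [B] = 1.86 − 1.86X; [D] = 5.58X.
K = [D]^3 / ([B]).
Setting equal to 0.34 and solving for X on (0,1) gives X = 0.146.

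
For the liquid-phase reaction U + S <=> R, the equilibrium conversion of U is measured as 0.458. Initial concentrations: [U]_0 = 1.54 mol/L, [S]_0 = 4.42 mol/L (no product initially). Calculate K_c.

K_c = 0.227 L/mol

Let X = conversion of U.
Concentrations: [U] = 1.54 − 1.54X; [S] = 4.42 − 1.54X; [R] = 1.54X.
At X = 0.458: [U] = 0.835, [S] = 3.71, [R] = 0.705.
K_c = [R] / ([U] [S]) = 0.227 L/mol.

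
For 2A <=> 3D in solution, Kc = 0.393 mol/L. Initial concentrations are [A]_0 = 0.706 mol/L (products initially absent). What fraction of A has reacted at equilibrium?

X = 0.393

Let X = conversion of A; extent ξ = 0.706X/2 mol/L.
Concentrations: [A] = 0.706 − 0.706X; [D] = 1.06X.
Kc = [D]^3 / ([A]^2).
Solving Kc = 0.393 for X ∈ (0,1): X = 0.393.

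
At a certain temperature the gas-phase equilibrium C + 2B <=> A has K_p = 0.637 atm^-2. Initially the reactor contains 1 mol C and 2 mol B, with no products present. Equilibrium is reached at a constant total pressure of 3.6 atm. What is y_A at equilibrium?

Take 1 mol C as basis and let X be its fractional conversion, so ξ = X.
Mole table: n_C = 1 − X; n_B = 2 − 2X; n_A = X.
Summing: n_T = 3 − 2X.
With p_i = (n_i/n_T)P, K_p = p_A / (p_C p_B^2).
Setting this equal to 0.637 atm^-2 and taking the physical root (0 < X < 1) gives X = 0.612.
Then n_A = 0.612, n_T = 1.78, so y_A = 0.344.

y_A = 0.344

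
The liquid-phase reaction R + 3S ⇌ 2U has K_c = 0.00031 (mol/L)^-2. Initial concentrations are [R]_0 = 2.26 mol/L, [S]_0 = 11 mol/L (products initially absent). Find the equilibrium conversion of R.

Let X = conversion of R; extent ξ = 2.26·X mol/L.
Concentrations: [R] = 2.26 − 2.26X; [S] = 11 − 6.78X; [U] = 4.52X.
K_c = [U]^2 / ([R] [S]^3).
This equals 0.00031 at X = 0.166 (the root in 0 < X < 1).

X = 0.166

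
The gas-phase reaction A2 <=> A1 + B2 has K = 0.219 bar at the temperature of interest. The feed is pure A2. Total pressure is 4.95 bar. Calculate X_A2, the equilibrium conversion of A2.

Basis: 1 mol A2 initially; let X = conversion of A2. Extent ξ = X.
Mole table: n_A2 = 1 − X; n_A1 = X; n_B2 = X.
n_T = Σnᵢ = 1 + X.
Mole fractions y_i = n_i/n_T; K = p_A1 p_B2 / (p_A2) with p_i = y_i·P.
Setting this equal to 0.219 bar and taking the physical root (0 < X < 1) gives X = 0.206.

X = 0.206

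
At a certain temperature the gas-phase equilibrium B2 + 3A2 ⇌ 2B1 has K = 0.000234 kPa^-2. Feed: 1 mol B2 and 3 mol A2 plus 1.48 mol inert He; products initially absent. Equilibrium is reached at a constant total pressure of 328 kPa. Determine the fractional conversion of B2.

Let X = conversion of B2 (basis 1 mol B2); extent of reaction ξ = X.
At extent ξ: n_B2 = 1 − X; n_A2 = 3 − 3X; n_B1 = 2X; n_I = 1.48 (inert).
Summing: n_T = 5.48 − 2X.
Mole fractions y_i = n_i/n_T; K = p_B1^2 / (p_B2 p_A2^3) with p_i = y_i·P.
Equating to 0.000234 kPa^-2 and solving on 0 < X < 1: X = 0.566.

X = 0.566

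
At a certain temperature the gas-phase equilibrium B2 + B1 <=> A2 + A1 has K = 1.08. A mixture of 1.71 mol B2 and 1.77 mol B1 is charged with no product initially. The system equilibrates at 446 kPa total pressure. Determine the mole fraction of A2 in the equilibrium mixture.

y_A2 = 0.255

Take 1.71 mol B2 as basis and let X be its fractional conversion, so ξ = 1.71X.
Moles: n_B2 = 1.71 − 1.71X; n_B1 = 1.77 − 1.71X; n_A2 = 1.71X; n_A1 = 1.71X.
Total moles n_T = 3.48 (Δν = 0, constant).
y_i = n_i/n_T, p_i = y_i·P. K = p_A2 p_A1 / (p_B2 p_B1).
Substituting and setting equal to 1.08 gives a polynomial in X; the root in (0,1) is X = 0.518.
Then n_A2 = 0.886, n_T = 3.48, so y_A2 = 0.255.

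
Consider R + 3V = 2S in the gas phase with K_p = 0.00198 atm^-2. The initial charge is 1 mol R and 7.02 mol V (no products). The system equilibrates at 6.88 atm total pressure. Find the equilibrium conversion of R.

X = 0.270

Basis: 1 mol R initially; let X = conversion of R. Extent ξ = X.
Species balance: n_R = 1 − X; n_V = 7.02 − 3X; n_S = 2X.
n_T = Σnᵢ = 8.02 − 2X.
y_i = n_i/n_T, p_i = y_i·P. K_p = p_S^2 / (p_R p_V^3).
Substituting and setting equal to 0.00198 atm^-2 gives a polynomial in X; the root in (0,1) is X = 0.270.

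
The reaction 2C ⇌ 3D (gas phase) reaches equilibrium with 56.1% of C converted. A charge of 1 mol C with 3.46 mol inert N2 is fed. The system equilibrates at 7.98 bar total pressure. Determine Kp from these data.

Kp = 5.2 bar

Take 1 mol C as basis and let X be its fractional conversion, so ξ = 0.5X.
Moles: n_C = 1 − X; n_D = 1.5X; n_I = 3.46 (inert).
Total moles n_T = 4.46 + 0.5X.
At X = 0.561: n_C = 0.439, n_D = 0.842, n_T = 4.74.
p_i = (n_i/n_T)·P. Kp = p_D^3 / (p_C^2) = 5.2 bar.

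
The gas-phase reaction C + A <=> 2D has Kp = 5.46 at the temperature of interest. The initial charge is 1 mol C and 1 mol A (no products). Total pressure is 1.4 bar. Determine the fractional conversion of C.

X = 0.539

Basis: 1 mol C initially; let X = conversion of C. Extent ξ = X.
Mole table: n_C = 1 − X; n_A = 1 − X; n_D = 2X.
Total moles n_T = 2 (Δν = 0, constant).
Mole fractions y_i = n_i/n_T; Kp = p_D^2 / (p_C p_A) with p_i = y_i·P.
This yields a degree-2 equation in X; solving on (0,1), X = 0.539.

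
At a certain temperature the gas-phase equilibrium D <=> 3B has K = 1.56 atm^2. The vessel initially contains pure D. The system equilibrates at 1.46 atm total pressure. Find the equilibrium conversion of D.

Take 1 mol D as basis and let X be its fractional conversion, so ξ = X.
Mole table: n_D = 1 − X; n_B = 3X.
n_T = Σnᵢ = 1 + 2X.
Mole fractions y_i = n_i/n_T; K = p_B^3 / (p_D) with p_i = y_i·P.
This yields a degree-3 equation in X; solving on (0,1), X = 0.373.

X = 0.373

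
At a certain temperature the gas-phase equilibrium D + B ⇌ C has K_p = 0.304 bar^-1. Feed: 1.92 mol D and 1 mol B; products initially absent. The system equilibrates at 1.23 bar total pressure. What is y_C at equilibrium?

Take 1 mol B as basis and let X be its fractional conversion, so ξ = X.
At extent ξ: n_D = 1.92 − X; n_B = 1 − X; n_C = X.
n_T = Σnᵢ = 2.92 − X.
Mole fractions y_i = n_i/n_T; K_p = p_C / (p_D p_B) with p_i = y_i·P.
Equating to 0.304 bar^-1 and solving on 0 < X < 1: X = 0.192.
Then n_C = 0.192, n_T = 2.73, so y_C = 0.070.

y_C = 0.070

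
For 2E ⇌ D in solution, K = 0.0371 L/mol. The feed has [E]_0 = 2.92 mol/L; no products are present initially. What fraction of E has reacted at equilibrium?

X = 0.155

Let X = conversion of E; extent ξ = 2.92X/2 mol/L.
Concentrations: [E] = 2.92 − 2.92X; [D] = 1.46X.
K = [D] / ([E]^2).
Solving K = 0.0371 for X ∈ (0,1): X = 0.155.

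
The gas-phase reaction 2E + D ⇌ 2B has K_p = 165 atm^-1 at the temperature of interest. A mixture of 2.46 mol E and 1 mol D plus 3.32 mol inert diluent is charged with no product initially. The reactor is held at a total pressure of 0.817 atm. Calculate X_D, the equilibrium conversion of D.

X = 0.821

Take 1 mol D as basis and let X be its fractional conversion, so ξ = X.
At extent ξ: n_E = 2.46 − 2X; n_D = 1 − X; n_B = 2X; n_I = 3.32 (inert).
n_T = Σnᵢ = 6.78 − X.
Mole fractions y_i = n_i/n_T; K_p = p_B^2 / (p_E^2 p_D) with p_i = y_i·P.
Substituting and setting equal to 165 atm^-1 gives a polynomial in X; the root in (0,1) is X = 0.821.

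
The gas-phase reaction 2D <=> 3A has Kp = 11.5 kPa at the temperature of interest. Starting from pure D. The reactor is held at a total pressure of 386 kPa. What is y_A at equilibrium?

Basis: 1 mol D initially; let X = conversion of D. Extent ξ = 0.5X.
At extent ξ: n_D = 1 − X; n_A = 1.5X.
Total moles n_T = 1 + 0.5X.
y_i = n_i/n_T, p_i = y_i·P. Kp = p_A^3 / (p_D^2).
Equating to 11.5 kPa and solving on 0 < X < 1: X = 0.186.
Then n_A = 0.278, n_T = 1.09, so y_A = 0.255.

y_A = 0.255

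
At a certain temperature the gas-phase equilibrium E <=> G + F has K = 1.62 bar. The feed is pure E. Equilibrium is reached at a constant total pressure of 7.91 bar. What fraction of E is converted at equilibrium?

X = 0.412

Take 1 mol E as basis and let X be its fractional conversion, so ξ = X.
Species balance: n_E = 1 − X; n_G = X; n_F = X.
n_T = Σnᵢ = 1 + X.
y_i = n_i/n_T, p_i = y_i·P. K = p_G p_F / (p_E).
This yields a degree-2 equation in X; solving on (0,1), X = 0.412.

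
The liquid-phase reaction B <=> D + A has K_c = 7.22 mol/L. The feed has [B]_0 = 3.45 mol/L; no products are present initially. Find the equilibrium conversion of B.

X = 0.739

Let X = conversion of B; extent ξ = 3.45·X mol/L.
Concentrations: [B] = 3.45 − 3.45X; [D] = 3.45X; [A] = 3.45X.
K_c = [D] [A] / ([B]).
Setting equal to 7.22 and solving for X on (0,1) gives X = 0.739.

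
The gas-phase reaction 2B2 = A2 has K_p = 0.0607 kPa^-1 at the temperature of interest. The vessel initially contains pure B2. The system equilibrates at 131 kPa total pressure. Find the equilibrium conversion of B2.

Let X = conversion of B2 (basis 1 mol B2); extent of reaction ξ = 0.5X.
Mole table: n_B2 = 1 − X; n_A2 = 0.5X.
Total moles n_T = 1 − 0.5X.
Mole fractions y_i = n_i/n_T; K_p = p_A2 / (p_B2^2) with p_i = y_i·P.
Substituting and setting equal to 0.0607 kPa^-1 gives a polynomial in X; the root in (0,1) is X = 0.825.

X = 0.825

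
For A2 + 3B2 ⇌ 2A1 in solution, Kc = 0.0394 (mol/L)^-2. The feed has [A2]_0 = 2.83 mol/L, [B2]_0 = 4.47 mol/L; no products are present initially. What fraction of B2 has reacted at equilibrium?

Let X = conversion of B2; extent ξ = 4.47X/3 mol/L.
Concentrations: [A2] = 2.83 − 1.49X; [B2] = 4.47 − 4.47X; [A1] = 2.98X.
Kc = [A1]^2 / ([A2] [B2]^3).
Setting equal to 0.0394 and solving for X on (0,1) gives X = 0.417.

X = 0.417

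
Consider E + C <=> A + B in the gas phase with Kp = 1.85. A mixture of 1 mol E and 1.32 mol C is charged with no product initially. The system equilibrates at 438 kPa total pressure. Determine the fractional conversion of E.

Take 1 mol E as basis and let X be its fractional conversion, so ξ = X.
Mole table: n_E = 1 − X; n_C = 1.32 − X; n_A = X; n_B = X.
n_T stays at 2.32 (no change in mole number).
Mole fractions y_i = n_i/n_T; Kp = p_A p_B / (p_E p_C) with p_i = y_i·P.
Setting this equal to 1.85 and taking the physical root (0 < X < 1) gives X = 0.654.

X = 0.654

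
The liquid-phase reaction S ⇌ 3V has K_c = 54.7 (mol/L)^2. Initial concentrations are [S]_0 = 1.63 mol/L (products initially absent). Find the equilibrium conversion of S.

X = 0.646

Let X = conversion of S; extent ξ = 1.63·X mol/L.
Concentrations: [S] = 1.63 − 1.63X; [V] = 4.89X.
K_c = [V]^3 / ([S]).
Setting equal to 54.7 and solving for X on (0,1) gives X = 0.646.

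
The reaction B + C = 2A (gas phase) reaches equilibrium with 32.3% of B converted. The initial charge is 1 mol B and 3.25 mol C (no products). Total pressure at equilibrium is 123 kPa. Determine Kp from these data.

Basis: 1 mol B initially; let X = conversion of B. Extent ξ = X.
At extent ξ: n_B = 1 − X; n_C = 3.25 − X; n_A = 2X.
n_T stays at 4.25 (no change in mole number).
At X = 0.323: n_B = 0.677, n_C = 2.93, n_A = 0.646, n_T = 4.25.
p_i = (n_i/n_T)·P. Kp = p_A^2 / (p_B p_C) = 0.211.

Kp = 0.211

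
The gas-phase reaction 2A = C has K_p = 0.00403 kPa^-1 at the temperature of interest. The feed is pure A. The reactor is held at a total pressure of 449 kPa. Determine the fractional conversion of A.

X = 0.652

Let X = conversion of A (basis 1 mol A); extent of reaction ξ = 0.5X.
Species balance: n_A = 1 − X; n_C = 0.5X.
n_T = Σnᵢ = 1 − 0.5X.
With p_i = (n_i/n_T)P, K_p = p_C / (p_A^2).
Substituting and setting equal to 0.00403 kPa^-1 gives a polynomial in X; the root in (0,1) is X = 0.652.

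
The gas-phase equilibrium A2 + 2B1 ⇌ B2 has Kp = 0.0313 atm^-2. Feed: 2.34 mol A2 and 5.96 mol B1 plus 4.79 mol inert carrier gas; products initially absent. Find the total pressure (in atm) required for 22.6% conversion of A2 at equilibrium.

P = 7.5 atm

Basis: 2.34 mol A2 initially; let X = conversion of A2. Extent ξ = 2.34X.
Mole table: n_A2 = 2.34 − 2.34X; n_B1 = 5.96 − 4.68X; n_B2 = 2.34X; n_I = 4.79 (inert).
n_T = Σnᵢ = 13.1 − 4.68X.
Kp = p_B2 / (p_A2 p_B1^2) with p_i = (n_i/n_T)·P.
At X = 0.226: the mole-fraction product g(X) = Π y_i^ν_i = 1.759. Since Kp = g(X)·P^{-2}, P = (g/Kp)^(1/2) = (1.759/0.0313)^(1/2) = 7.5 atm.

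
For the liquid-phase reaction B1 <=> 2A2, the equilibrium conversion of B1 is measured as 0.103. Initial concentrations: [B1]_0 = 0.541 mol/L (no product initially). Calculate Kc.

Kc = 0.0256 mol/L

Let X = conversion of B1.
Concentrations: [B1] = 0.541 − 0.541X; [A2] = 1.08X.
At X = 0.103: [B1] = 0.485, [A2] = 0.111.
Kc = [A2]^2 / ([B1]) = 0.0256 mol/L.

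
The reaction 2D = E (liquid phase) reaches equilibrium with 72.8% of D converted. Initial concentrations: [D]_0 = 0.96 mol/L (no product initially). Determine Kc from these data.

Kc = 5.12 L/mol

Let X = conversion of D.
Concentrations: [D] = 0.96 − 0.96X; [E] = 0.48X.
At X = 0.728: [D] = 0.261, [E] = 0.349.
Kc = [E] / ([D]^2) = 5.12 L/mol.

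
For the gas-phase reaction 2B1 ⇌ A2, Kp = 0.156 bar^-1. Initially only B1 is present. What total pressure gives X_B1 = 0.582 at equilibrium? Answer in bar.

P = 7.57 bar

Basis: 1 mol B1 initially; let X = conversion of B1. Extent ξ = 0.5X.
Species balance: n_B1 = 1 − X; n_A2 = 0.5X.
n_T = Σnᵢ = 1 − 0.5X.
Kp = p_A2 / (p_B1^2) with p_i = (n_i/n_T)·P.
At X = 0.582: the mole-fraction product g(X) = Π y_i^ν_i = 1.181. Since Kp = g(X)·P^{-1}, P = (g/Kp)^(1/1) = (1.181/0.156)^(1/1) = 7.57 bar.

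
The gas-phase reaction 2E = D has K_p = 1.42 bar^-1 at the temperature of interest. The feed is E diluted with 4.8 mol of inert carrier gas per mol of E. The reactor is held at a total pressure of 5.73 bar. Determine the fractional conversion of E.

Basis: 1 mol E initially; let X = conversion of E. Extent ξ = 0.5X.
Moles: n_E = 1 − X; n_D = 0.5X; n_I = 4.8 (inert).
Summing: n_T = 5.8 − 0.5X.
Mole fractions y_i = n_i/n_T; K_p = p_D / (p_E^2) with p_i = y_i·P.
This yields a degree-2 equation in X; solving on (0,1), X = 0.563.

X = 0.563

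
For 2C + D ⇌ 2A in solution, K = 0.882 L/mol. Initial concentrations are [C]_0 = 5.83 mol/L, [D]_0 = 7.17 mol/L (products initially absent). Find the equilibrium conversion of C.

Let X = conversion of C; extent ξ = 5.83X/2 mol/L.
Concentrations: [C] = 5.83 − 5.83X; [D] = 7.17 − 2.92X; [A] = 5.83X.
K = [A]^2 / ([C]^2 [D]).
This equals 0.882 at X = 0.681 (the root in 0 < X < 1).

X = 0.681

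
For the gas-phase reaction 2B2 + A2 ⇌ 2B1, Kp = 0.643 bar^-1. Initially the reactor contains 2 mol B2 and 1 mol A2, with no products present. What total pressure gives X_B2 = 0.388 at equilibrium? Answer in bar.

Take 2 mol B2 as basis and let X be its fractional conversion, so ξ = X.
Mole table: n_B2 = 2 − 2X; n_A2 = 1 − X; n_B1 = 2X.
Total moles n_T = 3 − X.
Kp = p_B1^2 / (p_B2^2 p_A2) with p_i = (n_i/n_T)·P.
At X = 0.388: the mole-fraction product g(X) = Π y_i^ν_i = 1.715. Since Kp = g(X)·P^{-1}, P = (g/Kp)^(1/1) = (1.715/0.643)^(1/1) = 2.67 bar.

P = 2.67 bar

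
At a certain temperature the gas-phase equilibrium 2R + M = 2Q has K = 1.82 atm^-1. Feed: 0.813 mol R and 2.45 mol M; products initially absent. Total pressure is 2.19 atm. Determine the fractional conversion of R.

Let X = conversion of R (basis 0.813 mol R); extent of reaction ξ = 0.406X.
Species balance: n_R = 0.813 − 0.813X; n_M = 2.45 − 0.406X; n_Q = 0.813X.
Summing: n_T = 3.26 − 0.406X.
y_i = n_i/n_T, p_i = y_i·P. K = p_Q^2 / (p_R^2 p_M).
Substituting and setting equal to 1.82 atm^-1 gives a polynomial in X; the root in (0,1) is X = 0.630.

X = 0.630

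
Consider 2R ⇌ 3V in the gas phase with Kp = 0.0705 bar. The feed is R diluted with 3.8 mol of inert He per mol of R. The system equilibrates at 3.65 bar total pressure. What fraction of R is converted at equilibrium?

X = 0.251

Let X = conversion of R (basis 1 mol R); extent of reaction ξ = 0.5X.
Moles: n_R = 1 − X; n_V = 1.5X; n_I = 3.8 (inert).
Summing: n_T = 4.8 + 0.5X.
y_i = n_i/n_T, p_i = y_i·P. Kp = p_V^3 / (p_R^2).
Setting this equal to 0.0705 bar and taking the physical root (0 < X < 1) gives X = 0.251.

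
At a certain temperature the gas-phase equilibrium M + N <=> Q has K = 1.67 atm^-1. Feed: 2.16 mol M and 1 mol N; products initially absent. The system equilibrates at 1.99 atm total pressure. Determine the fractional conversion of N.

Take 1 mol N as basis and let X be its fractional conversion, so ξ = X.
Mole table: n_M = 2.16 − X; n_N = 1 − X; n_Q = X.
Total moles n_T = 3.16 − X.
With p_i = (n_i/n_T)P, K = p_Q / (p_M p_N).
Equating to 1.67 atm^-1 and solving on 0 < X < 1: X = 0.666.

X = 0.666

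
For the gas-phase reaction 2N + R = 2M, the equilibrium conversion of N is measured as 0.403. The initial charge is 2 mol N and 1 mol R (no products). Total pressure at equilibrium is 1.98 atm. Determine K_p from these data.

K_p = 1 atm^-1

Take 2 mol N as basis and let X be its fractional conversion, so ξ = X.
Mole table: n_N = 2 − 2X; n_R = 1 − X; n_M = 2X.
n_T = Σnᵢ = 3 − X.
At X = 0.403: n_N = 1.19, n_R = 0.597, n_M = 0.806, n_T = 2.6.
p_i = (n_i/n_T)·P. K_p = p_M^2 / (p_N^2 p_R) = 1 atm^-1.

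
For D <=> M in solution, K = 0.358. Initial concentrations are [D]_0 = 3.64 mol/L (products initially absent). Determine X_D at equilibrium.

Let X = conversion of D; extent ξ = 3.64·X mol/L.
Concentrations: [D] = 3.64 − 3.64X; [M] = 3.64X.
K = [M] / ([D]).
Setting equal to 0.358 and solving for X on (0,1) gives X = 0.264.

X = 0.264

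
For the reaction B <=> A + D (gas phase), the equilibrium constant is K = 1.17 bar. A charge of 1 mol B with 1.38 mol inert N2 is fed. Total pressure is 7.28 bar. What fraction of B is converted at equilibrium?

Let X = conversion of B (basis 1 mol B); extent of reaction ξ = X.
At extent ξ: n_B = 1 − X; n_A = X; n_D = X; n_I = 1.38 (inert).
Total moles n_T = 2.38 + X.
Mole fractions y_i = n_i/n_T; K = p_A p_D / (p_B) with p_i = y_i·P.
Setting this equal to 1.17 bar and taking the physical root (0 < X < 1) gives X = 0.486.

X = 0.486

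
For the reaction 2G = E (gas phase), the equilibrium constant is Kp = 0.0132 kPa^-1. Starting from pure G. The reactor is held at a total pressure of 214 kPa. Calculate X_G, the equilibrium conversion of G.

Take 1 mol G as basis and let X be its fractional conversion, so ξ = 0.5X.
At extent ξ: n_G = 1 − X; n_E = 0.5X.
n_T = Σnᵢ = 1 − 0.5X.
y_i = n_i/n_T, p_i = y_i·P. Kp = p_E / (p_G^2).
Setting this equal to 0.0132 kPa^-1 and taking the physical root (0 < X < 1) gives X = 0.715.

X = 0.715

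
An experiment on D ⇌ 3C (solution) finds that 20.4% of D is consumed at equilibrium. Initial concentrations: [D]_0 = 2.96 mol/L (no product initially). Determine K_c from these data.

Let X = conversion of D.
Concentrations: [D] = 2.96 − 2.96X; [C] = 8.88X.
At X = 0.204: [D] = 2.36, [C] = 1.81.
K_c = [C]^3 / ([D]) = 2.52 (mol/L)^2.

K_c = 2.52 (mol/L)^2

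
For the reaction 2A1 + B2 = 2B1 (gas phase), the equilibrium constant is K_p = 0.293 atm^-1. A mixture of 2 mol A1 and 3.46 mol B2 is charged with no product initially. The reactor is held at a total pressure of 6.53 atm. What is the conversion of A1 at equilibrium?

Take 2 mol A1 as basis and let X be its fractional conversion, so ξ = X.
At extent ξ: n_A1 = 2 − 2X; n_B2 = 3.46 − X; n_B1 = 2X.
Total moles n_T = 5.46 − X.
y_i = n_i/n_T, p_i = y_i·P. K_p = p_B1^2 / (p_A1^2 p_B2).
This yields a degree-3 equation in X; solving on (0,1), X = 0.516.

X = 0.516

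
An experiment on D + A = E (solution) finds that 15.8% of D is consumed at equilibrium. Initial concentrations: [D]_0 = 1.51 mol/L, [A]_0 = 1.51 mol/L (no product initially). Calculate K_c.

K_c = 0.148 L/mol

Let X = conversion of D.
Concentrations: [D] = 1.51 − 1.51X; [A] = 1.51 − 1.51X; [E] = 1.51X.
At X = 0.158: [D] = 1.27, [A] = 1.27, [E] = 0.239.
K_c = [E] / ([D] [A]) = 0.148 L/mol.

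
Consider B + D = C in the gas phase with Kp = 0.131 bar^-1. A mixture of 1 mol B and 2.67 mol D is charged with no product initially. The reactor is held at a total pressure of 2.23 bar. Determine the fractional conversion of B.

X = 0.173

Basis: 1 mol B initially; let X = conversion of B. Extent ξ = X.
Mole table: n_B = 1 − X; n_D = 2.67 − X; n_C = X.
Summing: n_T = 3.67 − X.
With p_i = (n_i/n_T)P, Kp = p_C / (p_B p_D).
Equating to 0.131 bar^-1 and solving on 0 < X < 1: X = 0.173.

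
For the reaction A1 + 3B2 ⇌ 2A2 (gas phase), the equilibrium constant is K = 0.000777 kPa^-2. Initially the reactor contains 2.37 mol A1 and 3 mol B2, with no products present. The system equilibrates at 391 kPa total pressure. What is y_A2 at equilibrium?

Take 3 mol B2 as basis and let X be its fractional conversion, so ξ = X.
Mole table: n_A1 = 2.37 − X; n_B2 = 3 − 3X; n_A2 = 2X.
n_T = Σnᵢ = 5.37 − 2X.
With p_i = (n_i/n_T)P, K = p_A2^2 / (p_A1 p_B2^3).
Substituting and setting equal to 0.000777 kPa^-2 gives a polynomial in X; the root in (0,1) is X = 0.806.
Then n_A2 = 1.61, n_T = 3.76, so y_A2 = 0.429.

y_A2 = 0.429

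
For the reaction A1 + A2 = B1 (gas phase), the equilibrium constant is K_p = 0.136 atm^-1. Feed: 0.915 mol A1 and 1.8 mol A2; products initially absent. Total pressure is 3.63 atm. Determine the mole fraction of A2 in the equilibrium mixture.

y_A2 = 0.634

Basis: 0.915 mol A1 initially; let X = conversion of A1. Extent ξ = 0.915X.
Mole table: n_A1 = 0.915 − 0.915X; n_A2 = 1.8 − 0.915X; n_B1 = 0.915X.
Total moles n_T = 2.71 − 0.915X.
Mole fractions y_i = n_i/n_T; K_p = p_B1 / (p_A1 p_A2) with p_i = y_i·P.
Equating to 0.136 atm^-1 and solving on 0 < X < 1: X = 0.238.
Then n_A2 = 1.58, n_T = 2.5, so y_A2 = 0.634.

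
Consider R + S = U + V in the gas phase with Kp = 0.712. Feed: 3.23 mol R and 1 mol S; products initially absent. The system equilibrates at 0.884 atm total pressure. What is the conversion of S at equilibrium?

Let X = conversion of S (basis 1 mol S); extent of reaction ξ = X.
At extent ξ: n_R = 3.23 − X; n_S = 1 − X; n_U = X; n_V = X.
Since Δν = 0, n_T = 4.23 throughout.
With p_i = (n_i/n_T)P, Kp = p_U p_V / (p_R p_S).
Substituting and setting equal to 0.712 gives a polynomial in X; the root in (0,1) is X = 0.715.

X = 0.715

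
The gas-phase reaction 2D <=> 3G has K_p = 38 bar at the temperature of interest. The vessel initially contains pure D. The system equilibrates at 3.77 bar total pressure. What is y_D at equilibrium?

y_D = 0.218

Basis: 1 mol D initially; let X = conversion of D. Extent ξ = 0.5X.
Moles: n_D = 1 − X; n_G = 1.5X.
n_T = Σnᵢ = 1 + 0.5X.
With p_i = (n_i/n_T)P, K_p = p_G^3 / (p_D^2).
Substituting and setting equal to 38 bar gives a polynomial in X; the root in (0,1) is X = 0.705.
Then n_D = 0.295, n_T = 1.35, so y_D = 0.218.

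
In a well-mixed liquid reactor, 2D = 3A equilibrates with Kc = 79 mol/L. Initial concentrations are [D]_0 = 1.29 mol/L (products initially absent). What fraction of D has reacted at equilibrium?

X = 0.824

Let X = conversion of D; extent ξ = 1.29X/2 mol/L.
Concentrations: [D] = 1.29 − 1.29X; [A] = 1.94X.
Kc = [A]^3 / ([D]^2).
Setting equal to 79 and solving for X on (0,1) gives X = 0.824.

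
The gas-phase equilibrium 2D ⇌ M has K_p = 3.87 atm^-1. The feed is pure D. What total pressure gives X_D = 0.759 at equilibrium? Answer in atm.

Basis: 1 mol D initially; let X = conversion of D. Extent ξ = 0.5X.
At extent ξ: n_D = 1 − X; n_M = 0.5X.
n_T = Σnᵢ = 1 − 0.5X.
K_p = p_M / (p_D^2) with p_i = (n_i/n_T)·P.
At X = 0.759: the mole-fraction product g(X) = Π y_i^ν_i = 4.054. Since K_p = g(X)·P^{-1}, P = (g/K_p)^(1/1) = (4.054/3.87)^(1/1) = 1.05 atm.

P = 1.05 atm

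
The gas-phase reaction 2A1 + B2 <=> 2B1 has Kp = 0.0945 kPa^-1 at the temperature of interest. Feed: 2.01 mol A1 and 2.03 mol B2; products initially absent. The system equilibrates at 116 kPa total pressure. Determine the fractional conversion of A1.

Take 2.01 mol A1 as basis and let X be its fractional conversion, so ξ = 1X.
Species balance: n_A1 = 2.01 − 2.01X; n_B2 = 2.03 − 1X; n_B1 = 2.01X.
Total moles n_T = 4.04 − 1X.
With p_i = (n_i/n_T)P, Kp = p_B1^2 / (p_A1^2 p_B2).
Equating to 0.0945 kPa^-1 and solving on 0 < X < 1: X = 0.677.

X = 0.677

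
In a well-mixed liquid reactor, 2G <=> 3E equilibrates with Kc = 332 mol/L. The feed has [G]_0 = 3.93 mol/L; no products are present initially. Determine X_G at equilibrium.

X = 0.845

Let X = conversion of G; extent ξ = 3.93X/2 mol/L.
Concentrations: [G] = 3.93 − 3.93X; [E] = 5.9X.
Kc = [E]^3 / ([G]^2).
This equals 332 at X = 0.845 (the root in 0 < X < 1).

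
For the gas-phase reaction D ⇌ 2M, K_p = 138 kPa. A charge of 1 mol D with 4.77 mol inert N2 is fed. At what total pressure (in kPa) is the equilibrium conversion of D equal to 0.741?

Let X = conversion of D (basis 1 mol D); extent of reaction ξ = X.
Species balance: n_D = 1 − X; n_M = 2X; n_I = 4.77 (inert).
Total moles n_T = 5.77 + X.
K_p = p_M^2 / (p_D) with p_i = (n_i/n_T)·P.
At X = 0.741: the mole-fraction product g(X) = Π y_i^ν_i = 1.302. Since K_p = g(X)·P^{1}, P = (K_p/g)^(1/1) = (138/1.302)^(1/1) = 106 kPa.

P = 106 kPa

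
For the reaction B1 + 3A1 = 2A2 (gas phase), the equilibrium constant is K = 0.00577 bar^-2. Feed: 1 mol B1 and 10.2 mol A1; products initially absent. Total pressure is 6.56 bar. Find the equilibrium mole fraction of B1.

Let X = conversion of B1 (basis 1 mol B1); extent of reaction ξ = X.
At extent ξ: n_B1 = 1 − X; n_A1 = 10.2 − 3X; n_A2 = 2X.
n_T = Σnᵢ = 11.2 − 2X.
Mole fractions y_i = n_i/n_T; K = p_A2^2 / (p_B1 p_A1^3) with p_i = y_i·P.
This yields a degree-4 equation in X; solving on (0,1), X = 0.464.
Then n_B1 = 0.536, n_T = 10.3, so y_B1 = 0.052.

y_B1 = 0.052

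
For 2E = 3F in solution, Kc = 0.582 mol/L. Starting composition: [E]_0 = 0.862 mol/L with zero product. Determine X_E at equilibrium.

X = 0.411

Let X = conversion of E; extent ξ = 0.862X/2 mol/L.
Concentrations: [E] = 0.862 − 0.862X; [F] = 1.29X.
Kc = [F]^3 / ([E]^2).
Setting equal to 0.582 and solving for X on (0,1) gives X = 0.411.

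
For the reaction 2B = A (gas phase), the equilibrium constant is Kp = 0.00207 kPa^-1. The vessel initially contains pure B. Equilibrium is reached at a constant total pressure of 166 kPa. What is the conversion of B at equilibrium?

Take 1 mol B as basis and let X be its fractional conversion, so ξ = 0.5X.
Species balance: n_B = 1 − X; n_A = 0.5X.
Summing: n_T = 1 − 0.5X.
Mole fractions y_i = n_i/n_T; Kp = p_A / (p_B^2) with p_i = y_i·P.
Equating to 0.00207 kPa^-1 and solving on 0 < X < 1: X = 0.351.

X = 0.351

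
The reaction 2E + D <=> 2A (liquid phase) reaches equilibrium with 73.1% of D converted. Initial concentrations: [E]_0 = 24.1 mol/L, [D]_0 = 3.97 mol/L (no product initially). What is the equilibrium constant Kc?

Kc = 0.0942 L/mol

Let X = conversion of D.
Concentrations: [E] = 24.1 − 7.94X; [D] = 3.97 − 3.97X; [A] = 7.94X.
At X = 0.731: [E] = 18.3, [D] = 1.07, [A] = 5.8.
Kc = [A]^2 / ([E]^2 [D]) = 0.0942 L/mol.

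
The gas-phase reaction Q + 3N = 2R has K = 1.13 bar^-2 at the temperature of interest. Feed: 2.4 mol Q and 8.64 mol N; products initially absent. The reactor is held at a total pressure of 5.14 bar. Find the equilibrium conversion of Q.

Let X = conversion of Q (basis 2.4 mol Q); extent of reaction ξ = 2.4X.
Moles: n_Q = 2.4 − 2.4X; n_N = 8.64 − 7.2X; n_R = 4.8X.
n_T = Σnᵢ = 11 − 4.8X.
y_i = n_i/n_T, p_i = y_i·P. K = p_R^2 / (p_Q p_N^3).
Setting this equal to 1.13 bar^-2 and taking the physical root (0 < X < 1) gives X = 0.736.

X = 0.736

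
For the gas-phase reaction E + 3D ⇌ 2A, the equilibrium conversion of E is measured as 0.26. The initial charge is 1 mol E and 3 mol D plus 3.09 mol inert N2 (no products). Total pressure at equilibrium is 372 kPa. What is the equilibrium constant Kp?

Basis: 1 mol E initially; let X = conversion of E. Extent ξ = X.
At extent ξ: n_E = 1 − X; n_D = 3 − 3X; n_A = 2X; n_I = 3.09 (inert).
n_T = Σnᵢ = 7.09 − 2X.
At X = 0.26: n_E = 0.74, n_D = 2.22, n_A = 0.52, n_T = 6.57.
p_i = (n_i/n_T)·P. Kp = p_A^2 / (p_E p_D^3) = 1.04e-05 kPa^-2.

Kp = 1.04e-05 kPa^-2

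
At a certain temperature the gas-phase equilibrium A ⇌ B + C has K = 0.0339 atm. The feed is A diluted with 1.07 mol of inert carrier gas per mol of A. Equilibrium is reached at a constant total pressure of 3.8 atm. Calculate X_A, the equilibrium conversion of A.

Take 1 mol A as basis and let X be its fractional conversion, so ξ = X.
Species balance: n_A = 1 − X; n_B = X; n_C = X; n_I = 1.07 (inert).
Summing: n_T = 2.07 + X.
With p_i = (n_i/n_T)P, K = p_B p_C / (p_A).
Equating to 0.0339 atm and solving on 0 < X < 1: X = 0.131.

X = 0.131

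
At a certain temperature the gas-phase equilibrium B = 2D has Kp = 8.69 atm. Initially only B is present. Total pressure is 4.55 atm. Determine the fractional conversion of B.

Take 1 mol B as basis and let X be its fractional conversion, so ξ = X.
Species balance: n_B = 1 − X; n_D = 2X.
Total moles n_T = 1 + X.
Mole fractions y_i = n_i/n_T; Kp = p_D^2 / (p_B) with p_i = y_i·P.
Equating to 8.69 atm and solving on 0 < X < 1: X = 0.568.

X = 0.568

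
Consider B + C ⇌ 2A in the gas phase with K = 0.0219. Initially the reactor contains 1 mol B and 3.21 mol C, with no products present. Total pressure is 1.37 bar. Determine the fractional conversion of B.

X = 0.122

Let X = conversion of B (basis 1 mol B); extent of reaction ξ = X.
Mole table: n_B = 1 − X; n_C = 3.21 − X; n_A = 2X.
Total moles n_T = 4.21 (Δν = 0, constant).
y_i = n_i/n_T, p_i = y_i·P. K = p_A^2 / (p_B p_C).
Substituting and setting equal to 0.0219 gives a polynomial in X; the root in (0,1) is X = 0.122.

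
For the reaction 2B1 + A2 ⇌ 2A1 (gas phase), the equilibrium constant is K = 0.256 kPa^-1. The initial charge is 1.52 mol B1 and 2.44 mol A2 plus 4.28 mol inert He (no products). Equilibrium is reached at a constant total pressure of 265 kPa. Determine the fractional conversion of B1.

X = 0.801

Let X = conversion of B1 (basis 1.52 mol B1); extent of reaction ξ = 0.76X.
At extent ξ: n_B1 = 1.52 − 1.52X; n_A2 = 2.44 − 0.76X; n_A1 = 1.52X; n_I = 4.28 (inert).
Summing: n_T = 8.24 − 0.76X.
Mole fractions y_i = n_i/n_T; K = p_A1^2 / (p_B1^2 p_A2) with p_i = y_i·P.
This yields a degree-3 equation in X; solving on (0,1), X = 0.801.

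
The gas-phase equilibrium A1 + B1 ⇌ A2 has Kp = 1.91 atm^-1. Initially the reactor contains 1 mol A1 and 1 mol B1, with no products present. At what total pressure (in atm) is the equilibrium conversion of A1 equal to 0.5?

Basis: 1 mol A1 initially; let X = conversion of A1. Extent ξ = X.
Mole table: n_A1 = 1 − X; n_B1 = 1 − X; n_A2 = X.
n_T = Σnᵢ = 2 − X.
Kp = p_A2 / (p_A1 p_B1) with p_i = (n_i/n_T)·P.
At X = 0.5: the mole-fraction product g(X) = Π y_i^ν_i = 3. Since Kp = g(X)·P^{-1}, P = (g/Kp)^(1/1) = (3/1.91)^(1/1) = 1.57 atm.

P = 1.57 atm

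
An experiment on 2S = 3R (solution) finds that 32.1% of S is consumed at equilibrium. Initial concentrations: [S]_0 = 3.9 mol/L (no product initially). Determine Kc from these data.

Kc = 0.944 mol/L

Let X = conversion of S.
Concentrations: [S] = 3.9 − 3.9X; [R] = 5.85X.
At X = 0.321: [S] = 2.65, [R] = 1.88.
Kc = [R]^3 / ([S]^2) = 0.944 mol/L.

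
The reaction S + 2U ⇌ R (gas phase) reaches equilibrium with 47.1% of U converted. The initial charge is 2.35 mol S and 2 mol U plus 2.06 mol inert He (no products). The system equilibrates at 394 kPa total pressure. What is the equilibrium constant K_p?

Let X = conversion of U (basis 2 mol U); extent of reaction ξ = X.
Moles: n_S = 2.35 − X; n_U = 2 − 2X; n_R = X; n_I = 2.06 (inert).
n_T = Σnᵢ = 6.41 − 2X.
At X = 0.471: n_S = 1.88, n_U = 1.06, n_R = 0.471, n_T = 5.47.
p_i = (n_i/n_T)·P. K_p = p_R / (p_S p_U^2) = 4.31e-05 kPa^-2.

K_p = 4.31e-05 kPa^-2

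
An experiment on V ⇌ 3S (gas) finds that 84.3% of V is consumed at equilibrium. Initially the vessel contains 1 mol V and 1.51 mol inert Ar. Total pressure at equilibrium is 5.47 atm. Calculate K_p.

K_p = 175 atm^2

Take 1 mol V as basis and let X be its fractional conversion, so ξ = X.
At extent ξ: n_V = 1 − X; n_S = 3X; n_I = 1.51 (inert).
n_T = Σnᵢ = 2.51 + 2X.
At X = 0.843: n_V = 0.157, n_S = 2.53, n_T = 4.2.
p_i = (n_i/n_T)·P. K_p = p_S^3 / (p_V) = 175 atm^2.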